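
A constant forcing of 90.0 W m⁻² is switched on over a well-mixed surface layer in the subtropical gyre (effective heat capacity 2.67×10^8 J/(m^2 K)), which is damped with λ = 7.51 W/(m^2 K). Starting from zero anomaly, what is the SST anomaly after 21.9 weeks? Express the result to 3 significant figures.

3.73 K

Areal heat capacity C = 2.67×10^8 J/(m^2 K) (given).
τ = C / λ = 2.67×10^8 / 7.51 = 3.56×10^7 s.
Equilibrium anomaly ΔT_eq = F / λ = 90.0 / 7.51 = 12.0 K.
t = 21.9 weeks = 1.32×10^7 s, so t/τ = 0.373.
ΔT(t) = ΔT_eq (1 − e^(−t/τ)) = 12.0 × (1 − e^−0.373) = 3.73 K.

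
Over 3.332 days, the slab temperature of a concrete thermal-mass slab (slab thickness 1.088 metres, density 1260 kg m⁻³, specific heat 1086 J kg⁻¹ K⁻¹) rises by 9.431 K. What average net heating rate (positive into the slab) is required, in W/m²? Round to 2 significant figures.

49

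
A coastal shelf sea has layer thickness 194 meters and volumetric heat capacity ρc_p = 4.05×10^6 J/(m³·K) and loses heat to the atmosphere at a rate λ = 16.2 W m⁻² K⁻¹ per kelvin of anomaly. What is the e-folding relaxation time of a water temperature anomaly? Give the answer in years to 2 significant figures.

Areal heat capacity C = ρc_p × D = 4.05×10^6 × 194 = 7.86×10^8 J/(m^2 K).
Relaxation time τ = C / λ = 7.86×10^8 / 16.2 = 4.85×10^7 s.
In years: 4.85×10^7 s / (3.156×10^7 s/year) = 1.54 years.

1.5 years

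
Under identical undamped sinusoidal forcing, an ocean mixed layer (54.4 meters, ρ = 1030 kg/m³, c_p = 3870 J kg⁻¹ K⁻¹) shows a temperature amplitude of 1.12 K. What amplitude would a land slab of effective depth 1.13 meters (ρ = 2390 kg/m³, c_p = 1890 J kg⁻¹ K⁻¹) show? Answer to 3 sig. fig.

47.6 K

C_ocean = 2.17×10^8 J/(m²·K); C_land = 5.10×10^6 J/(m²·K).
A ∝ 1/C ⇒ A_land = A_ocean × C_ocean/C_land = 1.12 × 42.5 = 47.6 K.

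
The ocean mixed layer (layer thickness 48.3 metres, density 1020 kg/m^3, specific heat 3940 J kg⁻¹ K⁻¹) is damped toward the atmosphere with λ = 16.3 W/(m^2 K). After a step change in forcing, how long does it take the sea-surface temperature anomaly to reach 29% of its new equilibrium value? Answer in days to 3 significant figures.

Areal heat capacity C = ρ c_p D = 1020 × 3940 × 48.3 = 1.94×10^8 J/(m²·K).
τ = C / λ = 1.94×10^8 / 16.3 = 1.19×10^7 s.
Fraction reached: 1 − e^(−t/τ) = 0.29 ⇒ t = −τ ln(1 − 0.29) = τ × 0.342.
t = 4.08×10^6 s = 47.2 days.

47.2 days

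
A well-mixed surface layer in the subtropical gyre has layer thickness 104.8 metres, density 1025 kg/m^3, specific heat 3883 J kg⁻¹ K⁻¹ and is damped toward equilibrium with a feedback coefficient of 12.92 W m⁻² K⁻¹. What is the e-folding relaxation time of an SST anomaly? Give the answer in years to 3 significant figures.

1.02 years

Areal heat capacity C = ρ c_p D = 1025 × 3883 × 104.8 = 4.17×10^8 J/(m²·K).
Relaxation time τ = C / λ = 4.17×10^8 / 12.92 = 3.23×10^7 s.
In years: 3.23×10^7 s / (3.156×10^7 s/year) = 1.02 years.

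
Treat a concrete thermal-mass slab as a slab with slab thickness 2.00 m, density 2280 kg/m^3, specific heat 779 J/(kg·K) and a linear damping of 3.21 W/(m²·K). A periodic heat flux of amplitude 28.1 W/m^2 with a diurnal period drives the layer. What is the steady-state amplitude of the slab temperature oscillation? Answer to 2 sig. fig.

0.11 K

Areal heat capacity C = ρ c_p D = 2280 × 779 × 2.00 = 3.55×10^6 J/(m^2 K).
Angular frequency ω = 2π / T = 2π / 86400 s = 7.27×10^-5 s⁻¹.
√((Cω)² + λ²) = √((258)² + 3.21²) = 258 W/(m²·K).
Amplitude A = F₀ / √((Cω)²+λ²) = 28.1 / 258 = 0.109 K.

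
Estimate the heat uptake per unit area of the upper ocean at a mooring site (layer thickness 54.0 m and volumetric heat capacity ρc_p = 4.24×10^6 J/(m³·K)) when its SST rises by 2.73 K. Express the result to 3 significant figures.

Areal heat capacity C = ρc_p × D = 4.24×10^6 × 54.0 = 2.29×10^8 J/(m^2 K).
ΔQ = C ΔT = 2.29×10^8 × 2.73 = 6.25×10^8 J/m².

6.25×10^8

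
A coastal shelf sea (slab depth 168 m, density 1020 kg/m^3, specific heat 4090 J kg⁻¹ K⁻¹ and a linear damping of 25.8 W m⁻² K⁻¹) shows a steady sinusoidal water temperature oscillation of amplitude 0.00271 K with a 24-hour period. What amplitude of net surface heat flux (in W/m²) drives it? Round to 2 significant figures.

Areal heat capacity C = ρ c_p D = 1020 × 4090 × 168 = 7.01×10^8 J/(m^2 K).
ω = 2π / 86400 s = 7.27×10^-5 s⁻¹.
√((Cω)² + λ²) = √((51000)² + 25.8²) = 51000 W/(m²·K).
F₀ = A × √((Cω)²+λ²) = 0.00271 × 51000 = 138 W/m².

140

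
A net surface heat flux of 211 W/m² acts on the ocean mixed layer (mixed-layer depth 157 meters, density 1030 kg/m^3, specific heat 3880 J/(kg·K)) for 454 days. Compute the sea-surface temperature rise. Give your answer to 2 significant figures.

13 K

Areal heat capacity C = ρ c_p D = 1030 × 3880 × 157 = 6.27×10^8 J m⁻² K⁻¹.
Net heat input Q = F Δt = 211 × (454 days × 86400 s/day) = 8.28×10^9 J/m².
ΔT = Q / C = 8.28×10^9 / 6.27×10^8 = 13.2 K.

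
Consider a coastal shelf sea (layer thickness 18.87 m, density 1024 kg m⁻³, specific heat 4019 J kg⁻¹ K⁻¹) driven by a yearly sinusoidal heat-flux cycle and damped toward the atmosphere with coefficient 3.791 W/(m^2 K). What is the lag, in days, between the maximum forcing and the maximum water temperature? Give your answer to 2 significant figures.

Areal heat capacity C = ρ c_p D = 1024 × 4019 × 18.87 = 7.77×10^7 J/(m^2 K).
ω = 2π / 3.15×10^7 s = 1.99×10^-7 s⁻¹.
Phase lag φ = arctan(Cω/λ) = arctan(15.5/3.791) = 1.33 rad.
Time lag = φ / ω = 1.33 / 1.99×10^-7 = 6.68×10^6 s = 77.3 days.

77 days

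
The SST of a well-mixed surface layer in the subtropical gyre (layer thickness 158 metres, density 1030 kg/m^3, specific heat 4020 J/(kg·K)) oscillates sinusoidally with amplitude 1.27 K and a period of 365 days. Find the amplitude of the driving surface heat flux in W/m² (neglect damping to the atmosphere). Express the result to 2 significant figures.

Areal heat capacity C = ρ c_p D = 1030 × 4020 × 158 = 6.54×10^8 J/(m²·K).
ω = 2π / 3.15×10^7 s = 1.99×10^-7 s⁻¹.
Cω = 6.54×10^8 × 1.99×10^-7 = 130 W/(m²·K).
F₀ = A × Cω = 1.27 × 130 = 166 W/m².

170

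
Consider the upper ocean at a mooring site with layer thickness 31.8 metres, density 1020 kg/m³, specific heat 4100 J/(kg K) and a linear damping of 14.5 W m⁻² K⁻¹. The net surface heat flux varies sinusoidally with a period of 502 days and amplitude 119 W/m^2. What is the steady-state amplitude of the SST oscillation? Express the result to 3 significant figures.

4.94 K

Areal heat capacity C = ρ c_p D = 1020 × 4100 × 31.8 = 1.33×10^8 J/(m^2 K).
Angular frequency ω = 2π / T = 2π / 4.34×10^7 s = 1.45×10^-7 s⁻¹.
√((Cω)² + λ²) = √((19.3)² + 14.5²) = 24.1 W/(m²·K).
Amplitude A = F₀ / √((Cω)²+λ²) = 119 / 24.1 = 4.94 K.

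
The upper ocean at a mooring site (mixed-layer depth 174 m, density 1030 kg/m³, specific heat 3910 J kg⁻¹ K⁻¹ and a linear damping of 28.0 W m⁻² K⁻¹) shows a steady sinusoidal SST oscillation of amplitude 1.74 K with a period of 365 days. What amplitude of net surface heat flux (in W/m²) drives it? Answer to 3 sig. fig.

Areal heat capacity C = ρ c_p D = 1030 × 3910 × 174 = 7.01×10^8 J/(m^2 K).
ω = 2π / 3.15×10^7 s = 1.99×10^-7 s⁻¹.
√((Cω)² + λ²) = √((140)² + 28.0²) = 142 W/(m²·K).
F₀ = A × √((Cω)²+λ²) = 1.74 × 142 = 248 W/m².

248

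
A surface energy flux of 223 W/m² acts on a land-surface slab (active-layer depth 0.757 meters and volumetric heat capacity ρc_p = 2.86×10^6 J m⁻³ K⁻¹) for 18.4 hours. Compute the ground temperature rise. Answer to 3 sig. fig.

Areal heat capacity C = ρc_p × D = 2.86×10^6 × 0.757 = 2.17×10^6 J/(m^2 K).
Net heat input Q = F Δt = 223 × (18.4 hours × 3600 s/hour) = 1.48×10^7 J/m².
ΔT = Q / C = 1.48×10^7 / 2.17×10^6 = 6.82 K.

6.82 K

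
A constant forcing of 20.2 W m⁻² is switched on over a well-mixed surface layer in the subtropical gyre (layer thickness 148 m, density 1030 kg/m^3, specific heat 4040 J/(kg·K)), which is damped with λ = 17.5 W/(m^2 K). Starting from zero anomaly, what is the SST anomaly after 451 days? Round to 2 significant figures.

Areal heat capacity C = ρ c_p D = 1030 × 4040 × 148 = 6.16×10^8 J/(m²·K).
τ = C / λ = 6.16×10^8 / 17.5 = 3.52×10^7 s.
Equilibrium anomaly ΔT_eq = F / λ = 20.2 / 17.5 = 1.15 K.
t = 451 days = 3.90×10^7 s, so t/τ = 1.11.
ΔT(t) = ΔT_eq (1 − e^(−t/τ)) = 1.15 × (1 − e^−1.11) = 0.773 K.

0.77 K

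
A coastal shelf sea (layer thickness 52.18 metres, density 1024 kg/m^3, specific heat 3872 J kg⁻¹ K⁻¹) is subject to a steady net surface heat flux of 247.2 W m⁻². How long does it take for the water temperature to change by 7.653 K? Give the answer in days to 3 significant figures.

Areal heat capacity C = ρ c_p D = 1024 × 3872 × 52.18 = 2.07×10^8 J/(m^2 K).
Time required: Δt = C ΔT / F = 2.07×10^8 × 7.653 / 247.2 = 6.41×10^6 s.
In days: 6.41×10^6 s / (86400 s/day) = 74.1 days.

74.1 days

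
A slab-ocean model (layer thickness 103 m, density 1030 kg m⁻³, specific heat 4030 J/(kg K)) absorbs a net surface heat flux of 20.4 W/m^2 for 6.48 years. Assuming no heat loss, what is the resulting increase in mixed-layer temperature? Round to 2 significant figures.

9.8 K

Areal heat capacity C = ρ c_p D = 1030 × 4030 × 103 = 4.28×10^8 J m⁻² K⁻¹.
Net heat input Q = F Δt = 20.4 × (6.48 years × 3.156×10^7 s/year) = 4.17×10^9 J/m².
ΔT = Q / C = 4.17×10^9 / 4.28×10^8 = 9.76 K.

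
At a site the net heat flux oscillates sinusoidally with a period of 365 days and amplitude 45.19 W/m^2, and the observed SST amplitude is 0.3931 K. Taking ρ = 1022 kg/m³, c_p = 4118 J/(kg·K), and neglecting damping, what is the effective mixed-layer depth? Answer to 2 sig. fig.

ω = 2π / 3.15×10^7 s = 1.99×10^-7 s⁻¹.
Required C = F₀ / (A ω) = 45.19 / (0.3931 × 1.99×10^-7) = 5.77×10^8 J/(m²·K).
D = C / (ρ c_p) = 5.77×10^8 / (1022 × 4118) = 137 m.

140 m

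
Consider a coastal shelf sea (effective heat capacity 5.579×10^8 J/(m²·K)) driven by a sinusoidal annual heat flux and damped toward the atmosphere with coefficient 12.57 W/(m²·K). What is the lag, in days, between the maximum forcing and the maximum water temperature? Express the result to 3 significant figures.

Areal heat capacity C = 5.579×10^8 J/(m²·K) (given).
ω = 2π / 3.15×10^7 s = 1.99×10^-7 s⁻¹.
Phase lag φ = arctan(Cω/λ) = arctan(111/12.57) = 1.46 rad.
Time lag = φ / ω = 1.46 / 1.99×10^-7 = 7.32×10^6 s = 84.7 days.

84.7 days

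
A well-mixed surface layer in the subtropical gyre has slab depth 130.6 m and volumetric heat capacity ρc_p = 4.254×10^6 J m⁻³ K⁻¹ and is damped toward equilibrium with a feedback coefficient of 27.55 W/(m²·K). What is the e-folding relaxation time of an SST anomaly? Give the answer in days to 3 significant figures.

Areal heat capacity C = ρc_p × D = 4.254×10^6 × 130.6 = 5.56×10^8 J m⁻² K⁻¹.
Relaxation time τ = C / λ = 5.56×10^8 / 27.55 = 2.02×10^7 s.
In days: 2.02×10^7 s / (86400 s/day) = 233 days.

233 days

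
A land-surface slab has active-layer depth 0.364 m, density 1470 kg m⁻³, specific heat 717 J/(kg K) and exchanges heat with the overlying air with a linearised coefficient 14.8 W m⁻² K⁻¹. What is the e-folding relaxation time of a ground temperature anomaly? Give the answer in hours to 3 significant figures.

7.20 hours

Areal heat capacity C = ρ c_p D = 1470 × 717 × 0.364 = 3.84×10^5 J/(m²·K).
Relaxation time τ = C / λ = 3.84×10^5 / 14.8 = 25900 s.
In hours: 25900 s / (3600 s/hour) = 7.20 hours.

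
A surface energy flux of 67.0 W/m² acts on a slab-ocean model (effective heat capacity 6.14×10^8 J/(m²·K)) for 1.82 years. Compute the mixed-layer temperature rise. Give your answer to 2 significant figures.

Areal heat capacity C = 6.14×10^8 J/(m²·K) (given).
Net heat input Q = F Δt = 67.0 × (1.82 years × 3.156×10^7 s/year) = 3.85×10^9 J/m².
ΔT = Q / C = 3.85×10^9 / 6.14×10^8 = 6.27 K.

6.3 K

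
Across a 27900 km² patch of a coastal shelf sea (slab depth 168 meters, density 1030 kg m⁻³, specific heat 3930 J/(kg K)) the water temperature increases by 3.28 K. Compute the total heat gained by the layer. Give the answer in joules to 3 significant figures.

Areal heat capacity C = ρ c_p D = 1030 × 3930 × 168 = 6.80×10^8 J/(m^2 K).
Heat per unit area: q = C ΔT = 6.80×10^8 × 3.28 = 2.23×10^9 J/m².
Total heat: Q = q × A = 2.23×10^9 × (27900 × 10⁶ m²) = 6.22×10^19 J.

6.22×10^19 J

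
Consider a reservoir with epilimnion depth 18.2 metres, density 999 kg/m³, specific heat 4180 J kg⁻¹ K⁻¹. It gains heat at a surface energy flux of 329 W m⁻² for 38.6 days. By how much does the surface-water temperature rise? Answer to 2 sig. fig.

14 K

Areal heat capacity C = ρ c_p D = 999 × 4180 × 18.2 = 7.60×10^7 J/(m^2 K).
Net heat input Q = F Δt = 329 × (38.6 days × 86400 s/day) = 1.10×10^9 J/m².
ΔT = Q / C = 1.10×10^9 / 7.60×10^7 = 14.4 K.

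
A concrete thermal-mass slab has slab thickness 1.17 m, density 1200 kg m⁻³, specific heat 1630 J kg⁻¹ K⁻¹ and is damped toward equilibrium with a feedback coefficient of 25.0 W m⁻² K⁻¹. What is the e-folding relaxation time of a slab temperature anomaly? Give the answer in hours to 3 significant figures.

Areal heat capacity C = ρ c_p D = 1200 × 1630 × 1.17 = 2.29×10^6 J/(m^2 K).
Relaxation time τ = C / λ = 2.29×10^6 / 25.0 = 91500 s.
In hours: 91500 s / (3600 s/hour) = 25.4 hours.

25.4 hours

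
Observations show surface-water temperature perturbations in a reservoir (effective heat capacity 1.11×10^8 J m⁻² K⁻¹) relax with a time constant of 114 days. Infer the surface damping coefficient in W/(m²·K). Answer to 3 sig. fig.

11.3

Areal heat capacity C = 1.11×10^8 J m⁻² K⁻¹ (given).
τ = 114 days = 9.85×10^6 s.
λ = C / τ = 1.11×10^8 / 9.85×10^6 = 11.3 W/(m²·K).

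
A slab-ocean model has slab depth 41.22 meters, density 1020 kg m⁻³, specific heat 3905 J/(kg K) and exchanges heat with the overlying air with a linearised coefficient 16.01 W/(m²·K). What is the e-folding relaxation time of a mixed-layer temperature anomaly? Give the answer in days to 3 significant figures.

Areal heat capacity C = ρ c_p D = 1020 × 3905 × 41.22 = 1.64×10^8 J/(m^2 K).
Relaxation time τ = C / λ = 1.64×10^8 / 16.01 = 1.03×10^7 s.
In days: 1.03×10^7 s / (86400 s/day) = 119 days.

119 days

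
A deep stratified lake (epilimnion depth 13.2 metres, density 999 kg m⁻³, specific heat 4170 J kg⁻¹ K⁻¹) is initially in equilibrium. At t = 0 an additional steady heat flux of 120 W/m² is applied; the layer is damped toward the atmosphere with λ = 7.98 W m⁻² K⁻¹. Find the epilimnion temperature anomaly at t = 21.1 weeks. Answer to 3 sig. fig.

Areal heat capacity C = ρ c_p D = 999 × 4170 × 13.2 = 5.50×10^7 J/(m^2 K).
τ = C / λ = 5.50×10^7 / 7.98 = 6.89×10^6 s.
Equilibrium anomaly ΔT_eq = F / λ = 120 / 7.98 = 15.0 K.
t = 21.1 weeks = 1.28×10^7 s, so t/τ = 1.85.
ΔT(t) = ΔT_eq (1 − e^(−t/τ)) = 15.0 × (1 − e^−1.85) = 12.7 K.

12.7 K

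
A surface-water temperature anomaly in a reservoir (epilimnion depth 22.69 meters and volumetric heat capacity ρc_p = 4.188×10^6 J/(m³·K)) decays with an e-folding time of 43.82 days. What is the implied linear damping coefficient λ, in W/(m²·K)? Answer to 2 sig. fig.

Areal heat capacity C = ρc_p × D = 4.188×10^6 × 22.69 = 9.50×10^7 J/(m^2 K).
τ = 43.82 days = 3.79×10^6 s.
λ = C / τ = 9.50×10^7 / 3.79×10^6 = 25.1 W/(m²·K).

25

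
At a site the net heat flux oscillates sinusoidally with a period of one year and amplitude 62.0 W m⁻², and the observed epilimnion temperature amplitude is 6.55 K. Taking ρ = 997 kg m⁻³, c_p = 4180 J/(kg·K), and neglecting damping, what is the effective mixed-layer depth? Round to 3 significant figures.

ω = 2π / 3.15×10^7 s = 1.99×10^-7 s⁻¹.
Required C = F₀ / (A ω) = 62.0 / (6.55 × 1.99×10^-7) = 4.75×10^7 J/(m²·K).
D = C / (ρ c_p) = 4.75×10^7 / (997 × 4180) = 11.4 m.

11.4 m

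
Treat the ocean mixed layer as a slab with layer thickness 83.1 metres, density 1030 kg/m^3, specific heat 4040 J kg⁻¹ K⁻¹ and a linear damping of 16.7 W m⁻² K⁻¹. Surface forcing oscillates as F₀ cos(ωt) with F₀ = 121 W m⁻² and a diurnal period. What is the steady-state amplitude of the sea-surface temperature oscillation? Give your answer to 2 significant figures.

0.0048 K

Areal heat capacity C = ρ c_p D = 1030 × 4040 × 83.1 = 3.46×10^8 J/(m²·K).
Angular frequency ω = 2π / T = 2π / 86400 s = 7.27×10^-5 s⁻¹.
√((Cω)² + λ²) = √((25100)² + 16.7²) = 25100 W/(m²·K).
Amplitude A = F₀ / √((Cω)²+λ²) = 121 / 25100 = 0.00481 K.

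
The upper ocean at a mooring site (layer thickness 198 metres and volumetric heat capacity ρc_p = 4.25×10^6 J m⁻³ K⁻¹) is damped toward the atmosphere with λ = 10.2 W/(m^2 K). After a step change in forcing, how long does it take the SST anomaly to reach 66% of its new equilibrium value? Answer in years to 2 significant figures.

2.8 years

Areal heat capacity C = ρc_p × D = 4.25×10^6 × 198 = 8.42×10^8 J/(m²·K).
τ = C / λ = 8.42×10^8 / 10.2 = 8.25×10^7 s.
Fraction reached: 1 − e^(−t/τ) = 0.66 ⇒ t = −τ ln(1 − 0.66) = τ × 1.08.
t = 8.90×10^7 s = 2.82 years.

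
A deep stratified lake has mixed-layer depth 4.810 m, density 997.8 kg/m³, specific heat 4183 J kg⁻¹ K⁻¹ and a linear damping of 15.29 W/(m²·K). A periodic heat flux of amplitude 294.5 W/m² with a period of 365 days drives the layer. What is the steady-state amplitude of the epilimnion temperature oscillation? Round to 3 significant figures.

Areal heat capacity C = ρ c_p D = 997.8 × 4183 × 4.810 = 2.01×10^7 J/(m^2 K).
Angular frequency ω = 2π / T = 2π / 3.15×10^7 s = 1.99×10^-7 s⁻¹.
√((Cω)² + λ²) = √((4.00)² + 15.29²) = 15.8 W/(m²·K).
Amplitude A = F₀ / √((Cω)²+λ²) = 294.5 / 15.8 = 18.6 K.

18.6 K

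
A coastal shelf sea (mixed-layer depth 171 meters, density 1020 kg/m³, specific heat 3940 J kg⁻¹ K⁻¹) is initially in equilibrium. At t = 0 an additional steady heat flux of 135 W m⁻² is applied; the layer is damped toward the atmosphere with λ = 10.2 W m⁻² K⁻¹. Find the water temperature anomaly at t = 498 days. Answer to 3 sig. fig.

6.25 K

Areal heat capacity C = ρ c_p D = 1020 × 3940 × 171 = 6.87×10^8 J m⁻² K⁻¹.
τ = C / λ = 6.87×10^8 / 10.2 = 6.74×10^7 s.
Equilibrium anomaly ΔT_eq = F / λ = 135 / 10.2 = 13.2 K.
t = 498 days = 4.30×10^7 s, so t/τ = 0.639.
ΔT(t) = ΔT_eq (1 − e^(−t/τ)) = 13.2 × (1 − e^−0.639) = 6.25 K.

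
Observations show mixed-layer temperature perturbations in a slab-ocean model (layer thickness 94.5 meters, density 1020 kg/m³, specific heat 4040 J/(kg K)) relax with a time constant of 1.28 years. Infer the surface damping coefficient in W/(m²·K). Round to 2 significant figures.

9.6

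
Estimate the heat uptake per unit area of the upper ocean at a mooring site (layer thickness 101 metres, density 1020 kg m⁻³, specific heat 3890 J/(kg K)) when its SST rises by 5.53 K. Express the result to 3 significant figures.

2.22×10^9

Areal heat capacity C = ρ c_p D = 1020 × 3890 × 101 = 4.01×10^8 J m⁻² K⁻¹.
ΔQ = C ΔT = 4.01×10^8 × 5.53 = 2.22×10^9 J/m².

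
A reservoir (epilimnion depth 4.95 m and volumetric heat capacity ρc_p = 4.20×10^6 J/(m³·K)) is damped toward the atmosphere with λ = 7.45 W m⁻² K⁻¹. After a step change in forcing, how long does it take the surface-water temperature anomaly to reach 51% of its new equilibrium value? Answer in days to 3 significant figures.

Areal heat capacity C = ρc_p × D = 4.20×10^6 × 4.95 = 2.08×10^7 J/(m^2 K).
τ = C / λ = 2.08×10^7 / 7.45 = 2.79×10^6 s.
Fraction reached: 1 − e^(−t/τ) = 0.51 ⇒ t = −τ ln(1 − 0.51) = τ × 0.713.
t = 1.99×10^6 s = 23.0 days.

23.0 days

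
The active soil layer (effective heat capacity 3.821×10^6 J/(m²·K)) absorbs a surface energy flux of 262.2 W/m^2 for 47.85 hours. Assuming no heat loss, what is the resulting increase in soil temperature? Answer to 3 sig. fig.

Areal heat capacity C = 3.821×10^6 J/(m²·K) (given).
Net heat input Q = F Δt = 262.2 × (47.85 hours × 3600 s/hour) = 4.52×10^7 J/m².
ΔT = Q / C = 4.52×10^7 / 3.82×10^6 = 11.8 K.

11.8 K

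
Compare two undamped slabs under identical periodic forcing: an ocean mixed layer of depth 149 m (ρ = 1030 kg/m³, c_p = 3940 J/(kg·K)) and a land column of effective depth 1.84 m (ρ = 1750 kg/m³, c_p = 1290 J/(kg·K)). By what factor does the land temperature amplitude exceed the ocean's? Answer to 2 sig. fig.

150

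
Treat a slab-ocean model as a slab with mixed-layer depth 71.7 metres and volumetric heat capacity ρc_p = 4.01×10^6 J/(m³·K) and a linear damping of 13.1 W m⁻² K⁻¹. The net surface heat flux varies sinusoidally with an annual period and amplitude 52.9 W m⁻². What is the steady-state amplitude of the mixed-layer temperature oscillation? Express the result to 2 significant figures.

Areal heat capacity C = ρc_p × D = 4.01×10^6 × 71.7 = 2.88×10^8 J/(m²·K).
Angular frequency ω = 2π / T = 2π / 3.15×10^7 s = 1.99×10^-7 s⁻¹.
√((Cω)² + λ²) = √((57.3)² + 13.1²) = 58.8 W/(m²·K).
Amplitude A = F₀ / √((Cω)²+λ²) = 52.9 / 58.8 = 0.900 K.

0.90 K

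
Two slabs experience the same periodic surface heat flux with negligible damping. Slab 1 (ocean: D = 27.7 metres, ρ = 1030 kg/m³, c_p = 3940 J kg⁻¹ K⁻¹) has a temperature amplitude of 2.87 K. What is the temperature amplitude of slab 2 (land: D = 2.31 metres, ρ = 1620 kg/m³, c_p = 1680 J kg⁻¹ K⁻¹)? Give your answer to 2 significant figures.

51 K

C_ocean = 1.12×10^8 J/(m²·K); C_land = 6.29×10^6 J/(m²·K).
A ∝ 1/C ⇒ A_land = A_ocean × C_ocean/C_land = 2.87 × 17.9 = 51.3 K.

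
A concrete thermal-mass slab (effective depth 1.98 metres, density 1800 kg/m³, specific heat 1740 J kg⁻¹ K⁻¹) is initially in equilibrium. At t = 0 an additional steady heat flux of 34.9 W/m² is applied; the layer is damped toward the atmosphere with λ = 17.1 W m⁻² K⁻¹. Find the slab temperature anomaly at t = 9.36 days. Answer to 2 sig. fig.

Areal heat capacity C = ρ c_p D = 1800 × 1740 × 1.98 = 6.20×10^6 J m⁻² K⁻¹.
τ = C / λ = 6.20×10^6 / 17.1 = 3.63×10^5 s.
Equilibrium anomaly ΔT_eq = F / λ = 34.9 / 17.1 = 2.04 K.
t = 9.36 days = 8.09×10^5 s, so t/τ = 2.23.
ΔT(t) = ΔT_eq (1 − e^(−t/τ)) = 2.04 × (1 − e^−2.23) = 1.82 K.

1.8 K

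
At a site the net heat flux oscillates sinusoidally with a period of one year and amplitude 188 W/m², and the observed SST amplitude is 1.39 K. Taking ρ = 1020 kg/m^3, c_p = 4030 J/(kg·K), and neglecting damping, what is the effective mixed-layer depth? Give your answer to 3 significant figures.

165 m

ω = 2π / 3.15×10^7 s = 1.99×10^-7 s⁻¹.
Required C = F₀ / (A ω) = 188 / (1.39 × 1.99×10^-7) = 6.79×10^8 J/(m²·K).
D = C / (ρ c_p) = 6.79×10^8 / (1020 × 4030) = 165 m.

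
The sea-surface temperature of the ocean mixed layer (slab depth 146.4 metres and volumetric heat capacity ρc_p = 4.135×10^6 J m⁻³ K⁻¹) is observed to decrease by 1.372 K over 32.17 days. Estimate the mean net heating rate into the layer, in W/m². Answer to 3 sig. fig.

Areal heat capacity C = ρc_p × D = 4.135×10^6 × 146.4 = 6.05×10^8 J/(m^2 K).
Required heat per unit area: Q = C ΔT = 6.05×10^8 × -1.372 = -8.31×10^8 J/m².
Flux F = Q / Δt = -8.31×10^8 / 2.78×10^6 s = -299 W/m².

-299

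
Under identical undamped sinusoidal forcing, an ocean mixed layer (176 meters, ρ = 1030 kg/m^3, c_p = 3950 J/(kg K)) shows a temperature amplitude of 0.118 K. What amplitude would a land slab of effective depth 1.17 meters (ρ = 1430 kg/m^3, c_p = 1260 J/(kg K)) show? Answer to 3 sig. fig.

C_ocean = 7.16×10^8 J/(m²·K); C_land = 2.11×10^6 J/(m²·K).
A ∝ 1/C ⇒ A_land = A_ocean × C_ocean/C_land = 0.118 × 340 = 40.1 K.

40.1 K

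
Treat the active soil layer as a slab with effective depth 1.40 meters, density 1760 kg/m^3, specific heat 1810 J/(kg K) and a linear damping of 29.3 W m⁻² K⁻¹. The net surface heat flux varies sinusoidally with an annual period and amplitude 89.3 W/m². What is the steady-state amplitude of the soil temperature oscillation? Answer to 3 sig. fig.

Areal heat capacity C = ρ c_p D = 1760 × 1810 × 1.40 = 4.46×10^6 J m⁻² K⁻¹.
Angular frequency ω = 2π / T = 2π / 3.15×10^7 s = 1.99×10^-7 s⁻¹.
√((Cω)² + λ²) = √((0.889)² + 29.3²) = 29.3 W/(m²·K).
Amplitude A = F₀ / √((Cω)²+λ²) = 89.3 / 29.3 = 3.05 K.

3.05 K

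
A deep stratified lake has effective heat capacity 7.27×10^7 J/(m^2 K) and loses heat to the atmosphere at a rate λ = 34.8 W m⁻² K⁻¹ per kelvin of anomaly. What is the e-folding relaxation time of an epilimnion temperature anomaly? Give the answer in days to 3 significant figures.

Areal heat capacity C = 7.27×10^7 J/(m^2 K) (given).
Relaxation time τ = C / λ = 7.27×10^7 / 34.8 = 2.09×10^6 s.
In days: 2.09×10^6 s / (86400 s/day) = 24.2 days.

24.2 days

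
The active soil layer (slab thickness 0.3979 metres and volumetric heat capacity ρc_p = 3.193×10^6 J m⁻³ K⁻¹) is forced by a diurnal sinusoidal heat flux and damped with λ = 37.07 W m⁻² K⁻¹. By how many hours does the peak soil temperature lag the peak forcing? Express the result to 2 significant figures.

4.5 hours

Areal heat capacity C = ρc_p × D = 3.193×10^6 × 0.3979 = 1.27×10^6 J/(m^2 K).
ω = 2π / 86400 s = 7.27×10^-5 s⁻¹.
Phase lag φ = arctan(Cω/λ) = arctan(92.4/37.07) = 1.19 rad.
Time lag = φ / ω = 1.19 / 7.27×10^-5 = 16400 s = 4.54 hours.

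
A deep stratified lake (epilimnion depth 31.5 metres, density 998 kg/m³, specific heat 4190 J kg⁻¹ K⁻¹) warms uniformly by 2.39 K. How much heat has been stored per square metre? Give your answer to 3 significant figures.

3.15×10^8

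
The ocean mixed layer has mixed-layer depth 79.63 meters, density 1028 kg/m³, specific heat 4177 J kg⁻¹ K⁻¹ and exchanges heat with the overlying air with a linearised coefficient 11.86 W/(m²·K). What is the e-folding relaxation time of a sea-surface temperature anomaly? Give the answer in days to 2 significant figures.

330 days

Areal heat capacity C = ρ c_p D = 1028 × 4177 × 79.63 = 3.42×10^8 J/(m^2 K).
Relaxation time τ = C / λ = 3.42×10^8 / 11.86 = 2.88×10^7 s.
In days: 2.88×10^7 s / (86400 s/day) = 334 days.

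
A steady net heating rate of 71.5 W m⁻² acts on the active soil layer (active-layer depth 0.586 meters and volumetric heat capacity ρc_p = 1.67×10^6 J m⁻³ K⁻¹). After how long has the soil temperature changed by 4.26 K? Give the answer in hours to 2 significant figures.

16 hours

Areal heat capacity C = ρc_p × D = 1.67×10^6 × 0.586 = 9.79×10^5 J/(m^2 K).
Time required: Δt = C ΔT / F = 9.79×10^5 × 4.26 / 71.5 = 58300 s.
In hours: 58300 s / (3600 s/hour) = 16.2 hours.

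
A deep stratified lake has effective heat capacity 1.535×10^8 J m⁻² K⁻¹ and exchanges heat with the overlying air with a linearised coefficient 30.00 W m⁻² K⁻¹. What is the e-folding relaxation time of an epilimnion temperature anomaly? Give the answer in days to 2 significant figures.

59 days

Areal heat capacity C = 1.535×10^8 J m⁻² K⁻¹ (given).
Relaxation time τ = C / λ = 1.54×10^8 / 30.00 = 5.12×10^6 s.
In days: 5.12×10^6 s / (86400 s/day) = 59.2 days.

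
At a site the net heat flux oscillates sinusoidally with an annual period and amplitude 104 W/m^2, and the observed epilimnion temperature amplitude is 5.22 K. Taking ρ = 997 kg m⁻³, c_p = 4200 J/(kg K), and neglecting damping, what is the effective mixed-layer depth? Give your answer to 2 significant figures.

24 m

ω = 2π / 3.15×10^7 s = 1.99×10^-7 s⁻¹.
Required C = F₀ / (A ω) = 104 / (5.22 × 1.99×10^-7) = 1.00×10^8 J/(m²·K).
D = C / (ρ c_p) = 1.00×10^8 / (997 × 4200) = 23.9 m.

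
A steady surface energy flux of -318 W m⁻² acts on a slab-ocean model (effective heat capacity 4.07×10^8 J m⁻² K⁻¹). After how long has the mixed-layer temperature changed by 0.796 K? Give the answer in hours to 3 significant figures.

283 hours

Areal heat capacity C = 4.07×10^8 J m⁻² K⁻¹ (given).
Time required: Δt = C ΔT / F = 4.07×10^8 × -0.796 / -318 = 1.02×10^6 s.
In hours: 1.02×10^6 s / (3600 s/hour) = 283 hours.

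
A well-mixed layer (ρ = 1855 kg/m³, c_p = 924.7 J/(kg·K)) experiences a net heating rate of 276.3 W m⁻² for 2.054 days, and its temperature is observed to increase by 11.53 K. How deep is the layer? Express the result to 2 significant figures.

Heat input Q = F Δt = 276.3 × 1.77×10^5 s = 4.90×10^7 J/m².
Required areal heat capacity C = Q / ΔT = 4.25×10^6 J/(m²·K).
Depth D = C / (ρ c_p) = 4.25×10^6 / (1855 × 924.7) = 2.48 m.

2.5 m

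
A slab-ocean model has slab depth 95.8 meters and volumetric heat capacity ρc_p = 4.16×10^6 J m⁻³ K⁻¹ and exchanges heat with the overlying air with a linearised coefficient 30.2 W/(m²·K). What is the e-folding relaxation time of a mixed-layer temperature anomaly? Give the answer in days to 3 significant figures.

Areal heat capacity C = ρc_p × D = 4.16×10^6 × 95.8 = 3.99×10^8 J m⁻² K⁻¹.
Relaxation time τ = C / λ = 3.99×10^8 / 30.2 = 1.32×10^7 s.
In days: 1.32×10^7 s / (86400 s/day) = 153 days.

153 days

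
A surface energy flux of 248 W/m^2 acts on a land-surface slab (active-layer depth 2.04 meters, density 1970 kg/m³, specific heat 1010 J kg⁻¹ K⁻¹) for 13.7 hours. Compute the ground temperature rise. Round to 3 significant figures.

3.01 K

Areal heat capacity C = ρ c_p D = 1970 × 1010 × 2.04 = 4.06×10^6 J/(m²·K).
Net heat input Q = F Δt = 248 × (13.7 hours × 3600 s/hour) = 1.22×10^7 J/m².
ΔT = Q / C = 1.22×10^7 / 4.06×10^6 = 3.01 K.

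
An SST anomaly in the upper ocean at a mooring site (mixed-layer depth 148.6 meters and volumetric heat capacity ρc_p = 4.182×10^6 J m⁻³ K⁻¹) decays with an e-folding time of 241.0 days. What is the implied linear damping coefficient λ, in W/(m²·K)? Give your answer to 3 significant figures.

Areal heat capacity C = ρc_p × D = 4.182×10^6 × 148.6 = 6.21×10^8 J/(m^2 K).
τ = 241.0 days = 2.08×10^7 s.
λ = C / τ = 6.21×10^8 / 2.08×10^7 = 29.8 W/(m²·K).

29.8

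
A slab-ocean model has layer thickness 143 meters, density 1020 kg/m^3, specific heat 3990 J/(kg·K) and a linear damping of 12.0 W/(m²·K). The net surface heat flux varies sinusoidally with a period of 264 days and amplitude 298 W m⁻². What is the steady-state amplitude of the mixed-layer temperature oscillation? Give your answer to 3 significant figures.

Areal heat capacity C = ρ c_p D = 1020 × 3990 × 143 = 5.82×10^8 J m⁻² K⁻¹.
Angular frequency ω = 2π / T = 2π / 2.28×10^7 s = 2.75×10^-7 s⁻¹.
√((Cω)² + λ²) = √((160)² + 12.0²) = 161 W/(m²·K).
Amplitude A = F₀ / √((Cω)²+λ²) = 298 / 161 = 1.85 K.

1.85 K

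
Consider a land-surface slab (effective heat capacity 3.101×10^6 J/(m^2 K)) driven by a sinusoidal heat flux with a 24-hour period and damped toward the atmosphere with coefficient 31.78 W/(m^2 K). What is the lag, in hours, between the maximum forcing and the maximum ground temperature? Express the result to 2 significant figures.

Areal heat capacity C = 3.101×10^6 J/(m^2 K) (given).
ω = 2π / 86400 s = 7.27×10^-5 s⁻¹.
Phase lag φ = arctan(Cω/λ) = arctan(226/31.78) = 1.43 rad.
Time lag = φ / ω = 1.43 / 7.27×10^-5 = 19700 s = 5.47 hours.

5.5 hours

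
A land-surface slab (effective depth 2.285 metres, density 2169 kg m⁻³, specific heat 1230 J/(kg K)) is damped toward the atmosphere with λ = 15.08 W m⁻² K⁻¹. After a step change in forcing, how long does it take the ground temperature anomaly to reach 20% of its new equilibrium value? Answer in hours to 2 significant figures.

Areal heat capacity C = ρ c_p D = 2169 × 1230 × 2.285 = 6.10×10^6 J/(m²·K).
τ = C / λ = 6.10×10^6 / 15.08 = 4.04×10^5 s.
Fraction reached: 1 − e^(−t/τ) = 0.20 ⇒ t = −τ ln(1 − 0.20) = τ × 0.223.
t = 90200 s = 25.1 hours.

25 hours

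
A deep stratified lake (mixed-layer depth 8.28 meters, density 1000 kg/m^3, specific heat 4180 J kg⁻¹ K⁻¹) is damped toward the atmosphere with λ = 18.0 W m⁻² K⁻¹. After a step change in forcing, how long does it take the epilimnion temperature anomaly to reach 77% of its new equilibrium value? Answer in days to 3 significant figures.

32.7 days

Areal heat capacity C = ρ c_p D = 1000 × 4180 × 8.28 = 3.46×10^7 J m⁻² K⁻¹.
τ = C / λ = 3.46×10^7 / 18.0 = 1.92×10^6 s.
Fraction reached: 1 − e^(−t/τ) = 0.77 ⇒ t = −τ ln(1 − 0.77) = τ × 1.47.
t = 2.83×10^6 s = 32.7 days.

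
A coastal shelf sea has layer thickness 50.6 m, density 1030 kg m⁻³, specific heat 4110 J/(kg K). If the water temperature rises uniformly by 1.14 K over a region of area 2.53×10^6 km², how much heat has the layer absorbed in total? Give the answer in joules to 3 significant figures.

Areal heat capacity C = ρ c_p D = 1030 × 4110 × 50.6 = 2.14×10^8 J m⁻² K⁻¹.
Heat per unit area: q = C ΔT = 2.14×10^8 × 1.14 = 2.44×10^8 J/m².
Total heat: Q = q × A = 2.44×10^8 × (2.53×10^6 × 10⁶ m²) = 6.18×10^20 J.

6.18×10^20 J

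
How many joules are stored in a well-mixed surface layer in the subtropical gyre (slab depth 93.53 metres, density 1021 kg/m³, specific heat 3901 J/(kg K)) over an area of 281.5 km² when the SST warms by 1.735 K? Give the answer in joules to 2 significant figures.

1.8×10^17 J

Areal heat capacity C = ρ c_p D = 1021 × 3901 × 93.53 = 3.73×10^8 J m⁻² K⁻¹.
Heat per unit area: q = C ΔT = 3.73×10^8 × 1.735 = 6.46×10^8 J/m².
Total heat: Q = q × A = 6.46×10^8 × (281.5 × 10⁶ m²) = 1.82×10^17 J.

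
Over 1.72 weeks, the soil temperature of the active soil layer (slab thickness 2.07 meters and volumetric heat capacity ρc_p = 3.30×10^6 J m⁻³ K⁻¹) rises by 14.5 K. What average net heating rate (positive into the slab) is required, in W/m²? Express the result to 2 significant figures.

95

Areal heat capacity C = ρc_p × D = 3.30×10^6 × 2.07 = 6.83×10^6 J/(m^2 K).
Required heat per unit area: Q = C ΔT = 6.83×10^6 × 14.5 = 9.90×10^7 J/m².
Flux F = Q / Δt = 9.90×10^7 / 1.04×10^6 s = 95.2 W/m².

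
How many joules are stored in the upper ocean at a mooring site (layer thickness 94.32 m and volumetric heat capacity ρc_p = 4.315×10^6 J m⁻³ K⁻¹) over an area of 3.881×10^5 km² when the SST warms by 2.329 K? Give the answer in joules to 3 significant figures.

3.68×10^20 J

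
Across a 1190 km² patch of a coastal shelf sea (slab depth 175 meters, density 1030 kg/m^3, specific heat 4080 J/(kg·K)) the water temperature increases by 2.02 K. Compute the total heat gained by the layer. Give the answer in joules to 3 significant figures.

1.77×10^18 J

Areal heat capacity C = ρ c_p D = 1030 × 4080 × 175 = 7.35×10^8 J/(m²·K).
Heat per unit area: q = C ΔT = 7.35×10^8 × 2.02 = 1.49×10^9 J/m².
Total heat: Q = q × A = 1.49×10^9 × (1190 × 10⁶ m²) = 1.77×10^18 J.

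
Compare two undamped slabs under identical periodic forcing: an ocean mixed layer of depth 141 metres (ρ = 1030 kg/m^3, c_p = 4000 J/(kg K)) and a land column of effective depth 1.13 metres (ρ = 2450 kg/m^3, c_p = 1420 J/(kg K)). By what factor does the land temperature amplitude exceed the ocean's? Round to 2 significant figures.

150

C_ocean = 1030 × 4000 × 141 = 5.81×10^8 J/(m²·K).
C_land = 2450 × 1420 × 1.13 = 3.93×10^6 J/(m²·K).
Undamped amplitude ∝ 1/C, so A_land/A_ocean = C_ocean/C_land = 148.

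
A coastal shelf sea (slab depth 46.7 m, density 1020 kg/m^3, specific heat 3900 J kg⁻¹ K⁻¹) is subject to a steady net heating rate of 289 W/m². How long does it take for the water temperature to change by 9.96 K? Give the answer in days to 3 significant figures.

74.1 days

Areal heat capacity C = ρ c_p D = 1020 × 3900 × 46.7 = 1.86×10^8 J m⁻² K⁻¹.
Time required: Δt = C ΔT / F = 1.86×10^8 × 9.96 / 289 = 6.40×10^6 s.
In days: 6.40×10^6 s / (86400 s/day) = 74.1 days.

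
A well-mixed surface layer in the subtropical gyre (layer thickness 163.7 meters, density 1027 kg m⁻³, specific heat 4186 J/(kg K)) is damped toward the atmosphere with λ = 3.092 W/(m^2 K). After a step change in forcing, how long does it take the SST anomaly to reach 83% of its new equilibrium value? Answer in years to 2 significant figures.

13 years

Areal heat capacity C = ρ c_p D = 1027 × 4186 × 163.7 = 7.04×10^8 J m⁻² K⁻¹.
τ = C / λ = 7.04×10^8 / 3.092 = 2.28×10^8 s.
Fraction reached: 1 − e^(−t/τ) = 0.83 ⇒ t = −τ ln(1 − 0.83) = τ × 1.77.
t = 4.03×10^8 s = 12.8 years.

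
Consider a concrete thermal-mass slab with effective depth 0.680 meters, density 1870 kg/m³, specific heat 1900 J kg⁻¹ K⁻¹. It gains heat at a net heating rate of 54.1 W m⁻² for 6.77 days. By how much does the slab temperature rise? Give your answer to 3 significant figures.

Areal heat capacity C = ρ c_p D = 1870 × 1900 × 0.680 = 2.42×10^6 J m⁻² K⁻¹.
Net heat input Q = F Δt = 54.1 × (6.77 days × 86400 s/day) = 3.16×10^7 J/m².
ΔT = Q / C = 3.16×10^7 / 2.42×10^6 = 13.1 K.

13.1 K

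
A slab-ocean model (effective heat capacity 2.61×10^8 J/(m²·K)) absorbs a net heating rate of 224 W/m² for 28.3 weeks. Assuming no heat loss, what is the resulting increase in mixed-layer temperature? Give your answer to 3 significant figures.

14.7 K

Areal heat capacity C = 2.61×10^8 J/(m²·K) (given).
Net heat input Q = F Δt = 224 × (28.3 weeks × 6.048×10^5 s/week) = 3.83×10^9 J/m².
ΔT = Q / C = 3.83×10^9 / 2.61×10^8 = 14.7 K.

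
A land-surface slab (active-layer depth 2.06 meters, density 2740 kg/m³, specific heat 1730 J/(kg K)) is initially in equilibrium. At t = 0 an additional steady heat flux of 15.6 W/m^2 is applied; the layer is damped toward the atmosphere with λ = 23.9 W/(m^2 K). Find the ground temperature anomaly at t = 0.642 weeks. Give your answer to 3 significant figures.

0.400 K

Areal heat capacity C = ρ c_p D = 2740 × 1730 × 2.06 = 9.76×10^6 J/(m^2 K).
τ = C / λ = 9.76×10^6 / 23.9 = 4.09×10^5 s.
Equilibrium anomaly ΔT_eq = F / λ = 15.6 / 23.9 = 0.653 K.
t = 0.642 weeks = 3.88×10^5 s, so t/τ = 0.950.
ΔT(t) = ΔT_eq (1 − e^(−t/τ)) = 0.653 × (1 − e^−0.950) = 0.400 K.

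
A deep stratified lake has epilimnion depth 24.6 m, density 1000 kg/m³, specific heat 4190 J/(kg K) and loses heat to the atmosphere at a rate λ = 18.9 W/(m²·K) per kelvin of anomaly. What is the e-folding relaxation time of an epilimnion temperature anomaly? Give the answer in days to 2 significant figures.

63 days

Areal heat capacity C = ρ c_p D = 1000 × 4190 × 24.6 = 1.03×10^8 J/(m^2 K).
Relaxation time τ = C / λ = 1.03×10^8 / 18.9 = 5.45×10^6 s.
In days: 5.45×10^6 s / (86400 s/day) = 63.1 days.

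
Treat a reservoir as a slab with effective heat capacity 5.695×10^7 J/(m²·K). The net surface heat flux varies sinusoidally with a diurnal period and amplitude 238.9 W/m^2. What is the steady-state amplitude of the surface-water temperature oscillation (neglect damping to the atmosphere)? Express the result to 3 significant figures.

Areal heat capacity C = 5.695×10^7 J/(m²·K) (given).
Angular frequency ω = 2π / T = 2π / 86400 s = 7.27×10^-5 s⁻¹.
Cω = 5.70×10^7 × 7.27×10^-5 = 4140 W/(m²·K).
Amplitude A = F₀ / (Cω) = 238.9 / 4140 = 0.0577 K.

0.0577 K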